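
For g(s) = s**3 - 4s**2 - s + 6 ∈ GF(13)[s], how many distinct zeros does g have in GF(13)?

Evaluate at each of the 13 elements of GF(13):
g(0) = 6; g(1) = 2; g(2) = 9; g(3) = 7; g(4) = 2; g(5) = 0 → root; g(6) = 7; g(7) = 3; g(8) = 7; g(9) = 12; g(10) = 11; g(11) = 10; g(12) = 2.
Roots: {5}.

1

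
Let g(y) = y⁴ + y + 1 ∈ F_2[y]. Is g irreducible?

Check for roots in F_2: g(0) = 1; g(1) = 1.
No roots, so no linear factors.
Monic irreducibles of degree 2 over GF(2): y² + y + 1.
None of them divide g (all give nonzero remainder).
No irreducible factor of degree ≤ 2 exists, so g is irreducible over GF(2).

Yes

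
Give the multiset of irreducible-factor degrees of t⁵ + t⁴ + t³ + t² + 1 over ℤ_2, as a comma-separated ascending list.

Write h(t) = t⁵ + t⁴ + t³ + t² + 1.
Roots in ℤ_2: h(0) = 1; h(1) = 1.
Complete factorization: h(t) = (t⁵ + t⁴ + t³ + t² + 1).
Factor degrees with multiplicity: 5 = 5.

5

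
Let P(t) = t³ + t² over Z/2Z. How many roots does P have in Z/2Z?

2

Evaluate at each of the 2 elements of Z/2Z:
P(0) = 0 → root; P(1) = 0 → root.
Roots: {0, 1}.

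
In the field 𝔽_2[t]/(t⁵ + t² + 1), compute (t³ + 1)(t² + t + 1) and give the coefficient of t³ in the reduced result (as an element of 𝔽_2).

Multiply in 𝔽_2[t]: (t³ + 1)·(t² + t + 1) = t⁵ + t⁴ + t³ + t² + t + 1.
Reduce using t⁵ ≡ t² + 1 (mod t⁵ + t² + 1).
Reduced: t⁴ + t³ + t.

1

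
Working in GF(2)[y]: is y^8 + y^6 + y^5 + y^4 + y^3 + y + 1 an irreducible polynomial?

Write f(y) = y^8 + y^6 + y^5 + y^4 + y^3 + y + 1.
Check for roots in GF(2): f(0) = 1; f(1) = 1.
No roots, so no linear factors.
Monic irreducibles of degree 2 over GF(2): y^2 + y + 1.
None of them divide f (all give nonzero remainder).
Monic irreducibles of degree 3 over GF(2): y^3 + y + 1, y^3 + y^2 + 1.
None of them divide f (all give nonzero remainder).
Monic irreducibles of degree 4 over GF(2): y^4 + y + 1, y^4 + y^3 + 1, y^4 + y^3 + y^2 + y + 1.
None of them divide f (all give nonzero remainder).
No irreducible factor of degree ≤ 4 exists, so f is irreducible over GF(2).

Yes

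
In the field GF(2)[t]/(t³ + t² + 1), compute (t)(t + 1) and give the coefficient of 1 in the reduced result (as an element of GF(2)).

0

Multiply in GF(2)[t]: (t)·(t + 1) = t² + t.
Reduced: t² + t.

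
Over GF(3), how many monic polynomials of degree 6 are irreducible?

116

x^(3^6) − x is the product of all monic irreducibles of degree dividing 6; Möbius inversion gives N = (1/6) Σ μ(6/d)·3^d.
Divisors of 6: 1, 2, 3, 6; μ(6/d) for each: 1, -1, -1, 1.
Σ = 3^1 − 3^2 − 3^3 + 3^6 = 696.
N = 696/6 = 116.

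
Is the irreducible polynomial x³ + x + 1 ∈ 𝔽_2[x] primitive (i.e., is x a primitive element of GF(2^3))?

Yes

Write f(x) = x³ + x + 1.
|GF(2^3)^×| = 2^3 − 1 = 7. Prime factorization: 7 = 7.
f is primitive ⇔ x has order 7 in GF(2)[x]/(f), i.e. x^(7/q) ≠ 1 for each prime q | 7.
x^(1) mod f = x.
None equal 1, so x has full order 7; f is primitive.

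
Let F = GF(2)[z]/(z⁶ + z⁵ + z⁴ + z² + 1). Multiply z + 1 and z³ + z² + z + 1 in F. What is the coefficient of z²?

0

Multiply in GF(2)[z]: (z + 1)·(z³ + z² + z + 1) = z⁴ + 1.
Reduced: z⁴ + 1.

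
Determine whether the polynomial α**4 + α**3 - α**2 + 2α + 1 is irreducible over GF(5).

No

Write g(α) = α**4 + α**3 - α**2 + 2α + 1.
Check for roots in GF(5): g(0) = 1; g(1) = 4; g(2) = 0 → root; g(3) = 1; g(4) = 3.
g(2) = 0, so (α − 2) divides g(α); g is reducible.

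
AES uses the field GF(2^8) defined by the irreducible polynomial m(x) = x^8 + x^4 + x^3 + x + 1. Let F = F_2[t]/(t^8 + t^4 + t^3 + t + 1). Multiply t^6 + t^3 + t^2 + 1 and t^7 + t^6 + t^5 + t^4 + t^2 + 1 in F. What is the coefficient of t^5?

1

Multiply in F_2[t]: (t^6 + t^3 + t^2 + 1)·(t^7 + t^6 + t^5 + t^4 + t^2 + 1) = t^13 + t^12 + t^11 + t^8 + t^7 + t^6 + t^3 + 1.
Reduce using t^8 ≡ t^4 + t^3 + t + 1 (mod t^8 + t^4 + t^3 + t + 1).
Reduced: t^7 + t^6 + t^5 + t^3 + t^2.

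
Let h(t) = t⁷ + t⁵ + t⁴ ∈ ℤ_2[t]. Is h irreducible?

No

Check for roots in ℤ_2: h(0) = 0 → root; h(1) = 1.
h(0) = 0, so (t) divides h(t); h is reducible.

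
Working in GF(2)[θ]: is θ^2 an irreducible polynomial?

Write f(θ) = θ^2.
Check for roots in GF(2): f(0) = 0 → root; f(1) = 1.
f(0) = 0, so (θ) divides f(θ); f is reducible.

No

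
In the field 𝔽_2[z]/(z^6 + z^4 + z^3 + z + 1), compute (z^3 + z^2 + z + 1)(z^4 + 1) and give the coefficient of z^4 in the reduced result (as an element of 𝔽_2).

1

Multiply in 𝔽_2[z]: (z^3 + z^2 + z + 1)·(z^4 + 1) = z^7 + z^6 + z^5 + z^4 + z^3 + z^2 + z + 1.
Reduce using z^6 ≡ z^4 + z^3 + z + 1 (mod z^6 + z^4 + z^3 + z + 1).
Reduced: z^4 + z.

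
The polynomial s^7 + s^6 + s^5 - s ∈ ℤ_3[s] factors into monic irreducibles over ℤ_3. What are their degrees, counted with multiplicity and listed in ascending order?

1, 1, 2, 3

Write g(s) = s^7 + s^6 + s^5 - s.
Roots in ℤ_3: g(0) = 0 → root; g(1) = 2; g(2) = 0 → root.
Linear factors from roots: (s), (s + 1).
Complete factorization: g(s) = (s)·(s + 1)·(s^2 + s - 1)·(s^3 - s^2 + 1).
Factor degrees with multiplicity: 1 + 1 + 2 + 3 = 7.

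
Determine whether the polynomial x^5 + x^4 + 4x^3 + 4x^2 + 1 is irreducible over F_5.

Yes

Write m(x) = x^5 + x^4 + 4x^3 + 4x^2 + 1.
Check for roots in F_5: m(0) = 1; m(1) = 1; m(2) = 2; m(3) = 4; m(4) = 1.
No roots, so no linear factors.
Degree-2 irreducible divisors: test the 10 monic irreducibles of degree 2 over GF(5).
None of them divide m (all give nonzero remainder).
No irreducible factor of degree ≤ 2 exists, so m is irreducible over GF(5).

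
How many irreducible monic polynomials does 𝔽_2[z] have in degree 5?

x^(2^5) − x is the product of all monic irreducibles of degree dividing 5; Möbius inversion gives N = (1/5) Σ μ(5/d)·2^d.
Divisors of 5: 1, 5; μ(5/d) for each: -1, 1.
Σ = − 2^1 + 2^5 = 30.
N = 30/5 = 6.

6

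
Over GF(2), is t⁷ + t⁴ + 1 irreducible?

Yes

Write P(t) = t⁷ + t⁴ + 1.
Check for roots in GF(2): P(0) = 1; P(1) = 1.
No roots, so no linear factors.
Monic irreducibles of degree 2 over GF(2): t² + t + 1.
None of them divide P (all give nonzero remainder).
Monic irreducibles of degree 3 over GF(2): t³ + t + 1, t³ + t² + 1.
None of them divide P (all give nonzero remainder).
No irreducible factor of degree ≤ 3 exists, so P is irreducible over GF(2).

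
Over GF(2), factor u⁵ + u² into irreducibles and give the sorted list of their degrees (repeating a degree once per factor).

Write g(u) = u⁵ + u².
Roots in GF(2): g(0) = 0 → root; g(1) = 0 → root.
Linear factors from roots: (u), (u + 1).
Complete factorization: g(u) = (u + 1)·(u)^2·(u² + u + 1).
Factor degrees with multiplicity: 1 + 1 + 1 + 2 = 5.

1, 1, 1, 2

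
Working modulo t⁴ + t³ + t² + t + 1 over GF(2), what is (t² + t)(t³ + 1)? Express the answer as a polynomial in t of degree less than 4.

t^3

Multiply in GF(2)[t]: (t² + t)·(t³ + 1) = t⁵ + t⁴ + t² + t.
Reduce using t⁴ ≡ t³ + t² + t + 1 (mod t⁴ + t³ + t² + t + 1).
Reduced: t³.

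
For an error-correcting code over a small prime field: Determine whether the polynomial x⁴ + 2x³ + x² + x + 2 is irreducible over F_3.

Yes

Write f(x) = x⁴ + 2x³ + x² + x + 2.
Check for roots in F_3: f(0) = 2; f(1) = 1; f(2) = 1.
No roots, so no linear factors.
Monic irreducibles of degree 2 over GF(3): x² + 1, x² + x + 2, x² + 2x + 2.
None of them divide f (all give nonzero remainder).
No irreducible factor of degree ≤ 2 exists, so f is irreducible over GF(3).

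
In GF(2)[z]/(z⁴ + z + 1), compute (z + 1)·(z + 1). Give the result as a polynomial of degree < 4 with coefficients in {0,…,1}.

z^2 + 1

Multiply in GF(2)[z]: (z + 1)·(z + 1) = z² + 1.
Reduced: z² + 1.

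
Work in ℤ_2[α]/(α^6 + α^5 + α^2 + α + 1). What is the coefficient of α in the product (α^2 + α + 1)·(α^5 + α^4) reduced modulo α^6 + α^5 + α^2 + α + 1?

0

Multiply in ℤ_2[α]: (α^2 + α + 1)·(α^5 + α^4) = α^7 + α^4.
Reduce using α^6 ≡ α^5 + α^2 + α + 1 (mod α^6 + α^5 + α^2 + α + 1).
Reduced: α^5 + α^4 + α^3 + 1.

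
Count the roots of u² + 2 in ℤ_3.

Write f(u) = u² + 2.
Evaluate at each of the 3 elements of ℤ_3:
f(0) = 2; f(1) = 0 → root; f(2) = 0 → root.
Roots: {1, 2}.

2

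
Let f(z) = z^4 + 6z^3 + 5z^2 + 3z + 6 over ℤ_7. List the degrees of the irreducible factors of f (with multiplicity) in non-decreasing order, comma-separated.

Linear factors from roots: (z + 6).
Complete factorization: f(z) = (z + 6)^2·(z^2 + z + 6).
Factor degrees with multiplicity: 1 + 1 + 2 = 4.

1, 1, 2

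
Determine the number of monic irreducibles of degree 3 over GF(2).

Gauss's count: N_{2}(3) = (1/3) Σ_{d|3} μ(3/d)·2^d.
Divisors of 3: 1, 3; μ(3/d) for each: -1, 1.
Σ = − 2^1 + 2^3 = 6.
N = 6/3 = 2.

2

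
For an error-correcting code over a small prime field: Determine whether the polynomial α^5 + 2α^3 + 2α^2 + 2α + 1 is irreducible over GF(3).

Write h(α) = α^5 + 2α^3 + 2α^2 + 2α + 1.
Check for roots in GF(3): h(0) = 1; h(1) = 2; h(2) = 1.
No roots, so no linear factors.
Monic irreducibles of degree 2 over GF(3): α^2 + 1, α^2 + α + 2, α^2 + 2α + 2.
None of them divide h (all give nonzero remainder).
No irreducible factor of degree ≤ 2 exists, so h is irreducible over GF(3).

Yes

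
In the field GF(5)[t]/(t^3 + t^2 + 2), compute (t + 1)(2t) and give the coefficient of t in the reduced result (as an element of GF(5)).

2

Multiply in GF(5)[t]: (t + 1)·(2t) = 2t^2 + 2t.
Reduced: 2t^2 + 2t.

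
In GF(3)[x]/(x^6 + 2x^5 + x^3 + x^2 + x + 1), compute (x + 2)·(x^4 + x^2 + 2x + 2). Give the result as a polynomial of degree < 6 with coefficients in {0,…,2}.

Multiply in GF(3)[x]: (x + 2)·(x^4 + x^2 + 2x + 2) = x^5 + 2x^4 + x^3 + x^2 + 1.
Reduced: x^5 + 2x^4 + x^3 + x^2 + 1.

x^5 + 2x^4 + x^3 + x^2 + 1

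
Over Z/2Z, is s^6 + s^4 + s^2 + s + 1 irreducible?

Yes

Write f(s) = s^6 + s^4 + s^2 + s + 1.
Check for roots in Z/2Z: f(0) = 1; f(1) = 1.
No roots, so no linear factors.
Monic irreducibles of degree 2 over GF(2): s^2 + s + 1.
None of them divide f (all give nonzero remainder).
Monic irreducibles of degree 3 over GF(2): s^3 + s + 1, s^3 + s^2 + 1.
None of them divide f (all give nonzero remainder).
No irreducible factor of degree ≤ 3 exists, so f is irreducible over GF(2).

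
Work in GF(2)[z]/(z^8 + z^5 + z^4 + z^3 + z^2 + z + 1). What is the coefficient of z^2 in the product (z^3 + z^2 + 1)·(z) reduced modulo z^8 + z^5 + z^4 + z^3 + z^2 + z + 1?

0

Multiply in GF(2)[z]: (z^3 + z^2 + 1)·(z) = z^4 + z^3 + z.
Reduced: z^4 + z^3 + z.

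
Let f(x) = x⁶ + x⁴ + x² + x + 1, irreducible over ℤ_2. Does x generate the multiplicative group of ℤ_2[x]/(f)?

No

|GF(2^6)^×| = 2^6 − 1 = 63. Prime factorization: 63 = 3^2·7.
f is primitive ⇔ x has order 63 in GF(2)[x]/(f), i.e. x^(63/q) ≠ 1 for each prime q | 63.
x^(21) mod f = 1
x^(9) mod f = x⁴ + x² + x.
Since x^(21) = 1, the order of x divides 21 < 63; not primitive.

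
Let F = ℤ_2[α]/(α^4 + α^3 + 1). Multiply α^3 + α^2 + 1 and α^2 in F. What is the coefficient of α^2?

1

Multiply in ℤ_2[α]: (α^3 + α^2 + 1)·(α^2) = α^5 + α^4 + α^2.
Reduce using α^4 ≡ α^3 + 1 (mod α^4 + α^3 + 1).
Reduced: α^2 + α.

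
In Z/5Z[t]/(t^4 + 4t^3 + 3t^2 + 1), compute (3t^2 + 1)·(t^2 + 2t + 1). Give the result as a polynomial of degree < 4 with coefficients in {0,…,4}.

4t^3 + 2t + 3

Multiply in Z/5Z[t]: (3t^2 + 1)·(t^2 + 2t + 1) = 3t^4 + t^3 + 4t^2 + 2t + 1.
Reduce using t^4 ≡ t^3 + 2t^2 + 4 (mod t^4 + 4t^3 + 3t^2 + 1).
Reduced: 4t^3 + 2t + 3.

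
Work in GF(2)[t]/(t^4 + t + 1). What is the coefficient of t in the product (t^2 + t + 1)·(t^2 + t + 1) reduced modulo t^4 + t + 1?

1

Multiply in GF(2)[t]: (t^2 + t + 1)·(t^2 + t + 1) = t^4 + t^2 + 1.
Reduce using t^4 ≡ t + 1 (mod t^4 + t + 1).
Reduced: t^2 + t.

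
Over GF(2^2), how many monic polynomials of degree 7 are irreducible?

2340

The number of monic irreducibles of degree 7 over GF(4) is (1/7)·Σ_{d∣7} μ(7/d) 4^d.
Divisors of 7: 1, 7; μ(7/d) for each: -1, 1.
Σ = − 4^1 + 4^7 = 16380.
N = 16380/7 = 2340.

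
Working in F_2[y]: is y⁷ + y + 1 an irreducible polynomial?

Write m(y) = y⁷ + y + 1.
Check for roots in F_2: m(0) = 1; m(1) = 1.
No roots, so no linear factors.
Monic irreducibles of degree 2 over GF(2): y² + y + 1.
None of them divide m (all give nonzero remainder).
Monic irreducibles of degree 3 over GF(2): y³ + y + 1, y³ + y² + 1.
None of them divide m (all give nonzero remainder).
No irreducible factor of degree ≤ 3 exists, so m is irreducible over GF(2).

Yes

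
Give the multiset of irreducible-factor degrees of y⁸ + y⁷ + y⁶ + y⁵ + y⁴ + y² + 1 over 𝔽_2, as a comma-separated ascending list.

8

Write g(y) = y⁸ + y⁷ + y⁶ + y⁵ + y⁴ + y² + 1.
Roots in 𝔽_2: g(0) = 1; g(1) = 1.
Complete factorization: g(y) = (y⁸ + y⁷ + y⁶ + y⁵ + y⁴ + y² + 1).
Factor degrees with multiplicity: 8 = 8.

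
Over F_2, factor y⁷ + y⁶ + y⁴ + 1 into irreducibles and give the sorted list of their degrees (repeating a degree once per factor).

Write g(y) = y⁷ + y⁶ + y⁴ + 1.
Roots in F_2: g(0) = 1; g(1) = 0 → root.
Linear factors from roots: (y + 1).
Complete factorization: g(y) = (y + 1)·(y² + y + 1)·(y⁴ + y³ + 1).
Factor degrees with multiplicity: 1 + 2 + 4 = 7.

1, 2, 4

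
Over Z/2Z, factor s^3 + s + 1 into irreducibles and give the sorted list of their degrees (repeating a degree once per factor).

Write f(s) = s^3 + s + 1.
Roots in Z/2Z: f(0) = 1; f(1) = 1.
Complete factorization: f(s) = (s^3 + s + 1).
Factor degrees with multiplicity: 3 = 3.

3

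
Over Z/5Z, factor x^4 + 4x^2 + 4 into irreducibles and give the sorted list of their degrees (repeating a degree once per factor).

2, 2

Write f(x) = x^4 + 4x^2 + 4.
Roots in Z/5Z: f(0) = 4; f(1) = 4; f(2) = 1; f(3) = 1; f(4) = 4.
Complete factorization: f(x) = (x^2 + 2)^2.
Factor degrees with multiplicity: 2 + 2 = 4.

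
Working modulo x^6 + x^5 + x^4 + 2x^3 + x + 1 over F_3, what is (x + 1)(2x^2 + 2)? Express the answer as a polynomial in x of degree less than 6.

Multiply in F_3[x]: (x + 1)·(2x^2 + 2) = 2x^3 + 2x^2 + 2x + 2.
Reduced: 2x^3 + 2x^2 + 2x + 2.

2x^3 + 2x^2 + 2x + 2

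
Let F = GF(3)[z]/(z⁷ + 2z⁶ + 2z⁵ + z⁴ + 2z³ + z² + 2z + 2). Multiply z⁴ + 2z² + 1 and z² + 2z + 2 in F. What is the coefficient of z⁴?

1

Multiply in GF(3)[z]: (z⁴ + 2z² + 1)·(z² + 2z + 2) = z⁶ + 2z⁵ + z⁴ + z³ + 2z² + 2z + 2.
Reduced: z⁶ + 2z⁵ + z⁴ + z³ + 2z² + 2z + 2.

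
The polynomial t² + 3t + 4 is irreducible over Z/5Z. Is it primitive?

No

Write f(t) = t² + 3t + 4.
|GF(5^2)^×| = 5^2 − 1 = 24. Prime factorization: 24 = 2^3·3.
f is primitive ⇔ t has order 24 in GF(5)[t]/(f), i.e. t^(24/q) ≠ 1 for each prime q | 24.
t^(12) mod f = 1
t^(8) mod f = 3t + 4.
Since t^(12) = 1, the order of t divides 12 < 24; not primitive.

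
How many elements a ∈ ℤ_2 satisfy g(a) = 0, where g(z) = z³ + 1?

1

Evaluate at each of the 2 elements of ℤ_2:
g(0) = 1; g(1) = 0 → root.
Roots: {1}.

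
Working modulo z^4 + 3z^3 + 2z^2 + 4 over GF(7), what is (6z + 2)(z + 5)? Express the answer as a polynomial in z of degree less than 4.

6z^2 + 4z + 3

Multiply in GF(7)[z]: (6z + 2)·(z + 5) = 6z^2 + 4z + 3.
Reduced: 6z^2 + 4z + 3.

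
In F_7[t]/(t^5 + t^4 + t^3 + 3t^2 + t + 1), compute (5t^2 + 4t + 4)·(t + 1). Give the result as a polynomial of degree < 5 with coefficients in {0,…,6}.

Multiply in F_7[t]: (5t^2 + 4t + 4)·(t + 1) = 5t^3 + 2t^2 + t + 4.
Reduced: 5t^3 + 2t^2 + t + 4.

5t^3 + 2t^2 + t + 4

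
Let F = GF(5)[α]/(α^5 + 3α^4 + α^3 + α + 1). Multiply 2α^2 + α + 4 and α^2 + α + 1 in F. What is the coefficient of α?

0

Multiply in GF(5)[α]: (2α^2 + α + 4)·(α^2 + α + 1) = 2α^4 + 3α^3 + 2α^2 + 4.
Reduced: 2α^4 + 3α^3 + 2α^2 + 4.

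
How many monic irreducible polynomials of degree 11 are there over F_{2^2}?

By the necklace-counting formula, N_4(11) = (1/11) Σ_{d|11} μ(11/d)·4^d.
Divisors of 11: 1, 11; μ(11/d) for each: -1, 1.
Σ = − 4^1 + 4^11 = 4194300.
N = 4194300/11 = 381300.

381300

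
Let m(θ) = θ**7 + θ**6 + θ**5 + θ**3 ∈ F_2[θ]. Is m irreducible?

Check for roots in F_2: m(0) = 0 → root; m(1) = 0 → root.
m(0) = 0, so (θ) divides m(θ); m is reducible.

No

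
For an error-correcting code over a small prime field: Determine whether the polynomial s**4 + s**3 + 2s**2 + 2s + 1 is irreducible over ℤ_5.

Yes

Write f(s) = s**4 + s**3 + 2s**2 + 2s + 1.
Check for roots in ℤ_5: f(0) = 1; f(1) = 2; f(2) = 2; f(3) = 3; f(4) = 1.
No roots, so no linear factors.
Degree-2 irreducible divisors: test the 10 monic irreducibles of degree 2 over GF(5).
None of them divide f (all give nonzero remainder).
No irreducible factor of degree ≤ 2 exists, so f is irreducible over GF(5).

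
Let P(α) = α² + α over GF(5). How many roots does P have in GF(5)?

2

Evaluate at each of the 5 elements of GF(5):
P(0) = 0 → root; P(1) = 2; P(2) = 1; P(3) = 2; P(4) = 0 → root.
Roots: {0, 4}.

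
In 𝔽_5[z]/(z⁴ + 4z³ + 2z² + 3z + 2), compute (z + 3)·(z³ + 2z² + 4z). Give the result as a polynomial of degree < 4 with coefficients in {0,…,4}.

z^3 + 3z^2 + 4z + 3

Multiply in 𝔽_5[z]: (z + 3)·(z³ + 2z² + 4z) = z⁴ + 2z.
Reduce using z⁴ ≡ z³ + 3z² + 2z + 3 (mod z⁴ + 4z³ + 2z² + 3z + 2).
Reduced: z³ + 3z² + 4z + 3.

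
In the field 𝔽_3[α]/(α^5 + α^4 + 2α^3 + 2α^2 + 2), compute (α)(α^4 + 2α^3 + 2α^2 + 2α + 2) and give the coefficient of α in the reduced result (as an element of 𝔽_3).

2

Multiply in 𝔽_3[α]: (α)·(α^4 + 2α^3 + 2α^2 + 2α + 2) = α^5 + 2α^4 + 2α^3 + 2α^2 + 2α.
Reduce using α^5 ≡ 2α^4 + α^3 + α^2 + 1 (mod α^5 + α^4 + 2α^3 + 2α^2 + 2).
Reduced: α^4 + 2α + 1.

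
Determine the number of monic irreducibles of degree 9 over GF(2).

The number of monic irreducibles of degree 9 over GF(2) is (1/9)·Σ_{d∣9} μ(9/d) 2^d.
Divisors of 9: 1, 3, 9; μ(9/d) for each: 0, -1, 1.
Σ = − 2^3 + 2^9 = 504.
N = 504/9 = 56.

56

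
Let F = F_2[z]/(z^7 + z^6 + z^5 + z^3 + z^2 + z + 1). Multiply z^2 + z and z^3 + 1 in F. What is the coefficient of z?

1

Multiply in F_2[z]: (z^2 + z)·(z^3 + 1) = z^5 + z^4 + z^2 + z.
Reduced: z^5 + z^4 + z^2 + z.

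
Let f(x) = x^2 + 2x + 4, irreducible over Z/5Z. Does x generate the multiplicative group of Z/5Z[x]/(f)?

|GF(5^2)^×| = 5^2 − 1 = 24. Prime factorization: 24 = 2^3·3.
f is primitive ⇔ x has order 24 in GF(5)[x]/(f), i.e. x^(24/q) ≠ 1 for each prime q | 24.
x^(12) mod f = 1
x^(8) mod f = 2x + 4.
Since x^(12) = 1, the order of x divides 12 < 24; not primitive.

No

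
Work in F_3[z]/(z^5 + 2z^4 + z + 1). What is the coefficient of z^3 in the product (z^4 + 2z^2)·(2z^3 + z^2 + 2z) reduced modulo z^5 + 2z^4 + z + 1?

Multiply in F_3[z]: (z^4 + 2z^2)·(2z^3 + z^2 + 2z) = 2z^7 + z^6 + 2z^4 + z^3.
Reduce using z^5 ≡ z^4 + 2z + 2 (mod z^5 + 2z^4 + z + 1).
Reduced: 2z^4 + 2z^3 + z^2.

2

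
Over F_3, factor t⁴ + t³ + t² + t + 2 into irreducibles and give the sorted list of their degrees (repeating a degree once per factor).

1, 3

Write g(t) = t⁴ + t³ + t² + t + 2.
Roots in F_3: g(0) = 2; g(1) = 0 → root; g(2) = 2.
Linear factors from roots: (t + 2).
Complete factorization: g(t) = (t + 2)·(t³ + 2t² + 1).
Factor degrees with multiplicity: 1 + 3 = 4.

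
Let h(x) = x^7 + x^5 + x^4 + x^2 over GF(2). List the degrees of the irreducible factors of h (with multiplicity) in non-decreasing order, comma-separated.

1, 1, 1, 1, 1, 2

Roots in GF(2): h(0) = 0 → root; h(1) = 0 → root.
Linear factors from roots: (x), (x + 1).
Complete factorization: h(x) = (x)^2·(x + 1)^3·(x^2 + x + 1).
Factor degrees with multiplicity: 1 + 1 + 1 + 1 + 1 + 2 = 7.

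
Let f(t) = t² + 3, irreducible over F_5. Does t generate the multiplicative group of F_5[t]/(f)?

No

|GF(5^2)^×| = 5^2 − 1 = 24. Prime factorization: 24 = 2^3·3.
f is primitive ⇔ t has order 24 in GF(5)[t]/(f), i.e. t^(24/q) ≠ 1 for each prime q | 24.
t^(12) mod f = 4.
t^(8) mod f = 1
Since t^(8) = 1, the order of t divides 8 < 24; not primitive.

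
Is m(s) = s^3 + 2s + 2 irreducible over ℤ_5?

No

Check for roots in ℤ_5: m(0) = 2; m(1) = 0 → root; m(2) = 4; m(3) = 0 → root; m(4) = 4.
m(1) = 0, so (s − 1) divides m(s); m is reducible.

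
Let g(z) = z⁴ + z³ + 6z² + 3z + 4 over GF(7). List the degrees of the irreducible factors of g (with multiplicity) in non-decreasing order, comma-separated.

1, 1, 2

Linear factors from roots: (z + 4), (z + 1).
Complete factorization: g(z) = (z + 1)·(z + 4)·(z² + 3z + 1).
Factor degrees with multiplicity: 1 + 1 + 2 = 4.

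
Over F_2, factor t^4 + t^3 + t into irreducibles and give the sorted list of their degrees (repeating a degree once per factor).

1, 3

Write h(t) = t^4 + t^3 + t.
Roots in F_2: h(0) = 0 → root; h(1) = 1.
Linear factors from roots: (t).
Complete factorization: h(t) = (t)·(t^3 + t^2 + 1).
Factor degrees with multiplicity: 1 + 3 = 4.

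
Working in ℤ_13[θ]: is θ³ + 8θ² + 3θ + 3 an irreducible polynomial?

Write g(θ) = θ³ + 8θ² + 3θ + 3.
Check each element of ℤ_13 for a root: g(0)=3, g(1)=2, g(2)=10, g(3)=7, g(4)=12, g(5)=5, g(6)=5, g(7)=5, g(8)=11, g(9)=3, g(10)=0, g(11)=8, g(12)=7.
g(10) = 0, so (θ − 10) divides g(θ); g is reducible.

No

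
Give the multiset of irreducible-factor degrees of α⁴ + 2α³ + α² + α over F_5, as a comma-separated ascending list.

Write h(α) = α⁴ + 2α³ + α² + α.
Roots in F_5: h(0) = 0 → root; h(1) = 0 → root; h(2) = 3; h(3) = 2; h(4) = 4.
Linear factors from roots: (α), (α - 1).
Complete factorization: h(α) = (α)·(α - 1)·(α² - 2α - 1).
Factor degrees with multiplicity: 1 + 1 + 2 = 4.

1, 1, 2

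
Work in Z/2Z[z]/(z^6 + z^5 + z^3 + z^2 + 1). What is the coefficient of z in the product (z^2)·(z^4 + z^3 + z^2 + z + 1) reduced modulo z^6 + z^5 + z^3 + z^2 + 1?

0

Multiply in Z/2Z[z]: (z^2)·(z^4 + z^3 + z^2 + z + 1) = z^6 + z^5 + z^4 + z^3 + z^2.
Reduce using z^6 ≡ z^5 + z^3 + z^2 + 1 (mod z^6 + z^5 + z^3 + z^2 + 1).
Reduced: z^4 + 1.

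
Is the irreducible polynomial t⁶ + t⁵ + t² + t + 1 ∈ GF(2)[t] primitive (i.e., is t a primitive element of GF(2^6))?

Write f(t) = t⁶ + t⁵ + t² + t + 1.
|GF(2^6)^×| = 2^6 − 1 = 63. Prime factorization: 63 = 3^2·7.
f is primitive ⇔ t has order 63 in GF(2)[t]/(f), i.e. t^(63/q) ≠ 1 for each prime q | 63.
t^(21) mod f = t⁵ + t³ + t².
t^(9) mod f = t³ + t² + 1.
None equal 1, so t has full order 63; f is primitive.

Yes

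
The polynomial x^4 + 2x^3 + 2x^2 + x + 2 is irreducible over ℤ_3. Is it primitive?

Yes

Write f(x) = x^4 + 2x^3 + 2x^2 + x + 2.
|GF(3^4)^×| = 3^4 − 1 = 80. Prime factorization: 80 = 2^4·5.
f is primitive ⇔ x has order 80 in GF(3)[x]/(f), i.e. x^(80/q) ≠ 1 for each prime q | 80.
x^(40) mod f = 2.
x^(16) mod f = x^2 + 2x.
None equal 1, so x has full order 80; f is primitive.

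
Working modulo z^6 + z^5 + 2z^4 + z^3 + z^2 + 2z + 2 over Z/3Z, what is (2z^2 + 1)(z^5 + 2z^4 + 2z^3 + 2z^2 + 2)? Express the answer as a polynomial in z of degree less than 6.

Multiply in Z/3Z[z]: (2z^2 + 1)·(z^5 + 2z^4 + 2z^3 + 2z^2 + 2) = 2z^7 + z^6 + 2z^5 + 2z^3 + 2.
Reduce using z^6 ≡ 2z^5 + z^4 + 2z^3 + 2z^2 + z + 1 (mod z^6 + z^5 + 2z^4 + z^3 + z^2 + 2z + 2).
Reduced: 2z^5 + z^3 + z + 1.

2z^5 + z^3 + z + 1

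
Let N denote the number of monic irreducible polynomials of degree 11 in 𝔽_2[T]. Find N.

186

By the necklace-counting formula, N_2(11) = (1/11) Σ_{d|11} μ(11/d)·2^d.
Divisors of 11: 1, 11; μ(11/d) for each: -1, 1.
Σ = − 2^1 + 2^11 = 2046.
N = 2046/11 = 186.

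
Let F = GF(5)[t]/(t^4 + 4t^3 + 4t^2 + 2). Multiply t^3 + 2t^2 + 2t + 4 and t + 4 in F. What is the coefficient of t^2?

Multiply in GF(5)[t]: (t^3 + 2t^2 + 2t + 4)·(t + 4) = t^4 + t^3 + 2t + 1.
Reduce using t^4 ≡ t^3 + t^2 + 3 (mod t^4 + 4t^3 + 4t^2 + 2).
Reduced: 2t^3 + t^2 + 2t + 4.

1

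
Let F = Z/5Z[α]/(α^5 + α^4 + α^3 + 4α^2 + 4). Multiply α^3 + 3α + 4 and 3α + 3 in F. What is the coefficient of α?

Multiply in Z/5Z[α]: (α^3 + 3α + 4)·(3α + 3) = 3α^4 + 3α^3 + 4α^2 + α + 2.
Reduced: 3α^4 + 3α^3 + 4α^2 + α + 2.

1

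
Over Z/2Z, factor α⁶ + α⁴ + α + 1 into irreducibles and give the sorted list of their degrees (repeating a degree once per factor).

Write f(α) = α⁶ + α⁴ + α + 1.
Roots in Z/2Z: f(0) = 1; f(1) = 0 → root.
Linear factors from roots: (α + 1).
Complete factorization: f(α) = (α + 1)·(α² + α + 1)·(α³ + α + 1).
Factor degrees with multiplicity: 1 + 2 + 3 = 6.

1, 2, 3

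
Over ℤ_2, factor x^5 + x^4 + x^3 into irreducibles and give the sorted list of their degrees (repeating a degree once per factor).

1, 1, 1, 2

Write h(x) = x^5 + x^4 + x^3.
Roots in ℤ_2: h(0) = 0 → root; h(1) = 1.
Linear factors from roots: (x).
Complete factorization: h(x) = (x)^3·(x^2 + x + 1).
Factor degrees with multiplicity: 1 + 1 + 1 + 2 = 5.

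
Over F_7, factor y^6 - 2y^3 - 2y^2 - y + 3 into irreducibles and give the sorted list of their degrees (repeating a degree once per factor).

1, 2, 3

Write f(y) = y^6 - 2y^3 - 2y^2 - y + 3.
Linear factors from roots: (y + 2).
Complete factorization: f(y) = (y + 2)·(y^2 + 2y + 2)·(y^3 + 3y^2 + 3y - 1).
Factor degrees with multiplicity: 1 + 2 + 3 = 6.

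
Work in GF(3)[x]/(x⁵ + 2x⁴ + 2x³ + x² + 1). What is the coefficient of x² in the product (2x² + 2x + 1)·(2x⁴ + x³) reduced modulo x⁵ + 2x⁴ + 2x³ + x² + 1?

Multiply in GF(3)[x]: (2x² + 2x + 1)·(2x⁴ + x³) = x⁶ + x⁴ + x³.
Reduce using x⁵ ≡ x⁴ + x³ + 2x² + 2 (mod x⁵ + 2x⁴ + 2x³ + x² + 1).
Reduced: x³ + 2x² + 2x + 2.

2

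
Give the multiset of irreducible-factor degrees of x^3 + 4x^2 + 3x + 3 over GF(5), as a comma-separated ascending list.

Write h(x) = x^3 + 4x^2 + 3x + 3.
Roots in GF(5): h(0) = 3; h(1) = 1; h(2) = 3; h(3) = 0 → root; h(4) = 3.
Linear factors from roots: (x + 2).
Complete factorization: h(x) = (x + 2)·(x^2 + 2x + 4).
Factor degrees with multiplicity: 1 + 2 = 3.

1, 2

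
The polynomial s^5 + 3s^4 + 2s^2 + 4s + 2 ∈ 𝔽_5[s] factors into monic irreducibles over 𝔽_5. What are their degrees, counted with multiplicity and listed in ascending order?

5

Write g(s) = s^5 + 3s^4 + 2s^2 + 4s + 2.
Roots in 𝔽_5: g(0) = 2; g(1) = 2; g(2) = 3; g(3) = 3; g(4) = 2.
Complete factorization: g(s) = (s^5 + 3s^4 + 2s^2 + 4s + 2).
Factor degrees with multiplicity: 5 = 5.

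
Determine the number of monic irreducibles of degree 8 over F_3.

810

x^(3^8) − x is the product of all monic irreducibles of degree dividing 8; Möbius inversion gives N = (1/8) Σ μ(8/d)·3^d.
Divisors of 8: 1, 2, 4, 8; μ(8/d) for each: 0, 0, -1, 1.
Σ = − 3^4 + 3^8 = 6480.
N = 6480/8 = 810.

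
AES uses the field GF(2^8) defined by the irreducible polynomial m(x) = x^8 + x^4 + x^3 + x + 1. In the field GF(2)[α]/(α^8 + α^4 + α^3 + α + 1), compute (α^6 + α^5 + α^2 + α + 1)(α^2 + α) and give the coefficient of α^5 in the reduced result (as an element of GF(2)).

0

Multiply in GF(2)[α]: (α^6 + α^5 + α^2 + α + 1)·(α^2 + α) = α^8 + α^6 + α^4 + α.
Reduce using α^8 ≡ α^4 + α^3 + α + 1 (mod α^8 + α^4 + α^3 + α + 1).
Reduced: α^6 + α^3 + 1.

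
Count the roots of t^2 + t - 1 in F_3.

Write f(t) = t^2 + t - 1.
Evaluate at each of the 3 elements of F_3:
f(0) = 2; f(1) = 1; f(2) = 2.
No element is a root.

0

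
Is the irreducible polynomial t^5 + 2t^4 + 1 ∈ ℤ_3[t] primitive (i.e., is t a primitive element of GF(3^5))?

Write f(t) = t^5 + 2t^4 + 1.
|GF(3^5)^×| = 3^5 − 1 = 242. Prime factorization: 242 = 2·11^2.
f is primitive ⇔ t has order 242 in GF(3)[t]/(f), i.e. t^(242/q) ≠ 1 for each prime q | 242.
t^(121) mod f = 2.
t^(22) mod f = 2t^2 + 2t + 1.
None equal 1, so t has full order 242; f is primitive.

Yes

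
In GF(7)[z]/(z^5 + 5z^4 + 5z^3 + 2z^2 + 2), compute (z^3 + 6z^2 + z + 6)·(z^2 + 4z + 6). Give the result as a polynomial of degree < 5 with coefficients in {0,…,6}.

5z^4 + 5z^3 + 2z^2 + 2z + 6

Multiply in GF(7)[z]: (z^3 + 6z^2 + z + 6)·(z^2 + 4z + 6) = z^5 + 3z^4 + 3z^3 + 4z^2 + 2z + 1.
Reduce using z^5 ≡ 2z^4 + 2z^3 + 5z^2 + 5 (mod z^5 + 5z^4 + 5z^3 + 2z^2 + 2).
Reduced: 5z^4 + 5z^3 + 2z^2 + 2z + 6.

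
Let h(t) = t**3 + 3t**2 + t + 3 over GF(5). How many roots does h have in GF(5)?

Evaluate at each of the 5 elements of GF(5):
h(0) = 3; h(1) = 3; h(2) = 0 → root; h(3) = 0 → root; h(4) = 4.
Roots: {2, 3}.

2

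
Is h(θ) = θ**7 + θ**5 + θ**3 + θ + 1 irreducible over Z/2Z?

Check for roots in Z/2Z: h(0) = 1; h(1) = 1.
No roots, so no linear factors.
Monic irreducibles of degree 2 over GF(2): θ**2 + θ + 1.
None of them divide h (all give nonzero remainder).
Monic irreducibles of degree 3 over GF(2): θ**3 + θ + 1, θ**3 + θ**2 + 1.
None of them divide h (all give nonzero remainder).
No irreducible factor of degree ≤ 3 exists, so h is irreducible over GF(2).

Yes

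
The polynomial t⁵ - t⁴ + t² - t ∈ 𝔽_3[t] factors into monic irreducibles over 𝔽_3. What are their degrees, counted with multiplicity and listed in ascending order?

Write g(t) = t⁵ - t⁴ + t² - t.
Roots in 𝔽_3: g(0) = 0 → root; g(1) = 0 → root; g(2) = 0 → root.
Linear factors from roots: (t), (t - 1), (t + 1).
Complete factorization: g(t) = (t)·(t - 1)·(t + 1)^3.
Factor degrees with multiplicity: 1 + 1 + 1 + 1 + 1 = 5.

1, 1, 1, 1, 1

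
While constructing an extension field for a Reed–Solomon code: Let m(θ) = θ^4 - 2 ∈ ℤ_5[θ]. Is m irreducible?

Check for roots in ℤ_5: m(0) = 3; m(1) = 4; m(2) = 4; m(3) = 4; m(4) = 4.
No roots, so no linear factors.
Degree-2 irreducible divisors: test the 10 monic irreducibles of degree 2 over GF(5).
None of them divide m (all give nonzero remainder).
No irreducible factor of degree ≤ 2 exists, so m is irreducible over GF(5).

Yes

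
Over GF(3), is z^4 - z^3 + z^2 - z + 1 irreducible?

Write P(z) = z^4 - z^3 + z^2 - z + 1.
Check for roots in GF(3): P(0) = 1; P(1) = 1; P(2) = 2.
No roots, so no linear factors.
Monic irreducibles of degree 2 over GF(3): z^2 + 1, z^2 + z - 1, z^2 - z - 1.
None of them divide P (all give nonzero remainder).
No irreducible factor of degree ≤ 2 exists, so P is irreducible over GF(3).

Yes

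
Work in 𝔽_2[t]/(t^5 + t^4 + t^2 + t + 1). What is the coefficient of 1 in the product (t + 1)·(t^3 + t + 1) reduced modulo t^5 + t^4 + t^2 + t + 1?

Multiply in 𝔽_2[t]: (t + 1)·(t^3 + t + 1) = t^4 + t^3 + t^2 + 1.
Reduced: t^4 + t^3 + t^2 + 1.

1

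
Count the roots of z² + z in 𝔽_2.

2

Write P(z) = z² + z.
Evaluate at each of the 2 elements of 𝔽_2:
P(0) = 0 → root; P(1) = 0 → root.
Roots: {0, 1}.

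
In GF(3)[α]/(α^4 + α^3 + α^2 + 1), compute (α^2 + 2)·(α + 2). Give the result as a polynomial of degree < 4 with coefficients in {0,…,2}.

Multiply in GF(3)[α]: (α^2 + 2)·(α + 2) = α^3 + 2α^2 + 2α + 1.
Reduced: α^3 + 2α^2 + 2α + 1.

α^3 + 2α^2 + 2α + 1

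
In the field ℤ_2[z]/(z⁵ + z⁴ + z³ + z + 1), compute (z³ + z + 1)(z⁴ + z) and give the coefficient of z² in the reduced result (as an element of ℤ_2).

Multiply in ℤ_2[z]: (z³ + z + 1)·(z⁴ + z) = z⁷ + z⁵ + z² + z.
Reduce using z⁵ ≡ z⁴ + z³ + z + 1 (mod z⁵ + z⁴ + z³ + z + 1).
Reduced: z² + z + 1.

1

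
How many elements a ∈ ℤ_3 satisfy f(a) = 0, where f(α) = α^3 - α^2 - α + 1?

Evaluate at each of the 3 elements of ℤ_3:
f(0) = 1; f(1) = 0 → root; f(2) = 0 → root.
Roots: {1, 2}.

2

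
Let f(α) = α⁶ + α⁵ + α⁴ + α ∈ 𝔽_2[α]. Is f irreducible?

No

Check for roots in 𝔽_2: f(0) = 0 → root; f(1) = 0 → root.
f(0) = 0, so (α) divides f(α); f is reducible.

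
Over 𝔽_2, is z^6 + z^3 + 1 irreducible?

Yes

Write g(z) = z^6 + z^3 + 1.
Check for roots in 𝔽_2: g(0) = 1; g(1) = 1.
No roots, so no linear factors.
Monic irreducibles of degree 2 over GF(2): z^2 + z + 1.
None of them divide g (all give nonzero remainder).
Monic irreducibles of degree 3 over GF(2): z^3 + z + 1, z^3 + z^2 + 1.
None of them divide g (all give nonzero remainder).
No irreducible factor of degree ≤ 3 exists, so g is irreducible over GF(2).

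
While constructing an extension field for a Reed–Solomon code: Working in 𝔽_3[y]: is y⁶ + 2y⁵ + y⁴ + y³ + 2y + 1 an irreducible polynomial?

Write g(y) = y⁶ + 2y⁵ + y⁴ + y³ + 2y + 1.
Check for roots in 𝔽_3: g(0) = 1; g(1) = 2; g(2) = 1.
No roots, so no linear factors.
Monic irreducibles of degree 2 over GF(3): y² + 1, y² + y + 2, y² + 2y + 2.
None of them divide g (all give nonzero remainder).
Degree-3 irreducible divisors: test the 8 monic irreducibles of degree 3 over GF(3).
None of them divide g (all give nonzero remainder).
No irreducible factor of degree ≤ 3 exists, so g is irreducible over GF(3).

Yes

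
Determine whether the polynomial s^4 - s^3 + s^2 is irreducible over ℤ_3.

Write h(s) = s^4 - s^3 + s^2.
Check for roots in ℤ_3: h(0) = 0 → root; h(1) = 1; h(2) = 0 → root.
h(0) = 0, so (s) divides h(s); h is reducible.

No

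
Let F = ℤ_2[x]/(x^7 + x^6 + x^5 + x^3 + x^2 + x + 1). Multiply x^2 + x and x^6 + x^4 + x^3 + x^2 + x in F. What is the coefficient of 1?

Multiply in ℤ_2[x]: (x^2 + x)·(x^6 + x^4 + x^3 + x^2 + x) = x^8 + x^7 + x^6 + x^2.
Reduce using x^7 ≡ x^6 + x^5 + x^3 + x^2 + x + 1 (mod x^7 + x^6 + x^5 + x^3 + x^2 + x + 1).
Reduced: x^4 + x^3 + x.

0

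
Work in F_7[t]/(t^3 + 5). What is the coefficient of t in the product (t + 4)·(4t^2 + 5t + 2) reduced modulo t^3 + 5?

Multiply in F_7[t]: (t + 4)·(4t^2 + 5t + 2) = 4t^3 + t + 1.
Reduce using t^3 ≡ 2 (mod t^3 + 5).
Reduced: t + 2.

1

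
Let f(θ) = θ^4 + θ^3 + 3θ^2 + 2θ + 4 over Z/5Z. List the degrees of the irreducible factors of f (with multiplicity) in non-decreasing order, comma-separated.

Roots in Z/5Z: f(0) = 4; f(1) = 1; f(2) = 4; f(3) = 0 → root; f(4) = 0 → root.
Linear factors from roots: (θ + 2), (θ + 1).
Complete factorization: f(θ) = (θ + 1)^2·(θ + 2)^2.
Factor degrees with multiplicity: 1 + 1 + 1 + 1 = 4.

1, 1, 1, 1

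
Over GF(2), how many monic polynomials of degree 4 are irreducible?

3

x^(2^4) − x is the product of all monic irreducibles of degree dividing 4; Möbius inversion gives N = (1/4) Σ μ(4/d)·2^d.
Divisors of 4: 1, 2, 4; μ(4/d) for each: 0, -1, 1.
Σ = − 2^2 + 2^4 = 12.
N = 12/4 = 3.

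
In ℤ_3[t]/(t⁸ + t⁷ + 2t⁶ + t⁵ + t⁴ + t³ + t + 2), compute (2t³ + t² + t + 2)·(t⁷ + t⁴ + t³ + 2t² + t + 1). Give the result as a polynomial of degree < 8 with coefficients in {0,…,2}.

t^5 + t^4 + t^3 + t

Multiply in ℤ_3[t]: (2t³ + t² + t + 2)·(t⁷ + t⁴ + t³ + 2t² + t + 1) = 2t¹⁰ + t⁹ + t⁸ + t⁷ + t⁴ + t³ + 2.
Reduce using t⁸ ≡ 2t⁷ + t⁶ + 2t⁵ + 2t⁴ + 2t³ + 2t + 1 (mod t⁸ + t⁷ + 2t⁶ + t⁵ + t⁴ + t³ + t + 2).
Reduced: t⁵ + t⁴ + t³ + t.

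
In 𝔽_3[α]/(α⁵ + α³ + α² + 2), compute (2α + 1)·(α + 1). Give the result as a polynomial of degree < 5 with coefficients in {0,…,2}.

2α^2 + 1

Multiply in 𝔽_3[α]: (2α + 1)·(α + 1) = 2α² + 1.
Reduced: 2α² + 1.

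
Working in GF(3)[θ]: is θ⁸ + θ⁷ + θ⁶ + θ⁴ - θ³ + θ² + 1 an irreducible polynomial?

Write f(θ) = θ⁸ + θ⁷ + θ⁶ + θ⁴ - θ³ + θ² + 1.
Check for roots in GF(3): f(0) = 1; f(1) = 2; f(2) = 2.
No roots, so no linear factors.
Monic irreducibles of degree 2 over GF(3): θ² + 1, θ² + θ - 1, θ² - θ - 1.
None of them divide f (all give nonzero remainder).
Degree-3 irreducible divisors: test the 8 monic irreducibles of degree 3 over GF(3).
None of them divide f (all give nonzero remainder).
Degree-4 irreducible divisors: test the 18 monic irreducibles of degree 4 over GF(3).
None of them divide f (all give nonzero remainder).
No irreducible factor of degree ≤ 4 exists, so f is irreducible over GF(3).

Yes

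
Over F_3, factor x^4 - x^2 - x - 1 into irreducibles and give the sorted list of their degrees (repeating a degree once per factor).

1, 1, 2

Write f(x) = x^4 - x^2 - x - 1.
Roots in F_3: f(0) = 2; f(1) = 1; f(2) = 0 → root.
Linear factors from roots: (x + 1).
Complete factorization: f(x) = (x + 1)^2·(x^2 + x - 1).
Factor degrees with multiplicity: 1 + 1 + 2 = 4.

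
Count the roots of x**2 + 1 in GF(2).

Write f(x) = x**2 + 1.
Evaluate at each of the 2 elements of GF(2):
f(0) = 1; f(1) = 0 → root.
Roots: {1}.

1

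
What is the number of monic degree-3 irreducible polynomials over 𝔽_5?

Gauss's count: N_{5}(3) = (1/3) Σ_{d|3} μ(3/d)·5^d.
Divisors of 3: 1, 3; μ(3/d) for each: -1, 1.
Σ = − 5^1 + 5^3 = 120.
N = 120/3 = 40.

40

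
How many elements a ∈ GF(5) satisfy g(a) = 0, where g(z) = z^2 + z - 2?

2

Evaluate at each of the 5 elements of GF(5):
g(0) = 3; g(1) = 0 → root; g(2) = 4; g(3) = 0 → root; g(4) = 3.
Roots: {1, 3}.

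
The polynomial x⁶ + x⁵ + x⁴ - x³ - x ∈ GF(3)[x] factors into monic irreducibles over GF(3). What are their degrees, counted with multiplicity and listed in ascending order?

1, 1, 1, 3

Write f(x) = x⁶ + x⁵ + x⁴ - x³ - x.
Roots in GF(3): f(0) = 0 → root; f(1) = 1; f(2) = 0 → root.
Linear factors from roots: (x), (x + 1).
Complete factorization: f(x) = (x)·(x + 1)^2·(x³ - x² - x - 1).
Factor degrees with multiplicity: 1 + 1 + 1 + 3 = 6.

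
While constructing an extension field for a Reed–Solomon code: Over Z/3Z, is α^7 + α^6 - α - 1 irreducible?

No

Write h(α) = α^7 + α^6 - α - 1.
Check for roots in Z/3Z: h(0) = 2; h(1) = 0 → root; h(2) = 0 → root.
h(1) = 0, so (α − 1) divides h(α); h is reducible.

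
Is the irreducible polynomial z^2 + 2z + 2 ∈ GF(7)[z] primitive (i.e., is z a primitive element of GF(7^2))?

Write f(z) = z^2 + 2z + 2.
|GF(7^2)^×| = 7^2 − 1 = 48. Prime factorization: 48 = 2^4·3.
f is primitive ⇔ z has order 48 in GF(7)[z]/(f), i.e. z^(48/q) ≠ 1 for each prime q | 48.
z^(24) mod f = 1
z^(16) mod f = 4.
Since z^(24) = 1, the order of z divides 24 < 48; not primitive.

No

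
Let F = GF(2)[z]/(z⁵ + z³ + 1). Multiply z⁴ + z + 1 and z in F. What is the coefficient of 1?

Multiply in GF(2)[z]: (z⁴ + z + 1)·(z) = z⁵ + z² + z.
Reduce using z⁵ ≡ z³ + 1 (mod z⁵ + z³ + 1).
Reduced: z³ + z² + z + 1.

1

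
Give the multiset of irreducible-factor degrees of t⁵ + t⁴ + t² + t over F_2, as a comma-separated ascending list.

Write h(t) = t⁵ + t⁴ + t² + t.
Roots in F_2: h(0) = 0 → root; h(1) = 0 → root.
Linear factors from roots: (t), (t + 1).
Complete factorization: h(t) = (t)·(t + 1)^2·(t² + t + 1).
Factor degrees with multiplicity: 1 + 1 + 1 + 2 = 5.

1, 1, 1, 2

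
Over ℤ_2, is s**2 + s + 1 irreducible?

Yes

Write f(s) = s**2 + s + 1.
Check for roots in ℤ_2: f(0) = 1; f(1) = 1.
No roots. A degree-2 polynomial over a field with no linear factor is irreducible.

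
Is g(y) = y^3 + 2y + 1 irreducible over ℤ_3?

Yes

Check for roots in ℤ_3: g(0) = 1; g(1) = 1; g(2) = 1.
No roots. A degree-3 polynomial over a field with no linear factor is irreducible.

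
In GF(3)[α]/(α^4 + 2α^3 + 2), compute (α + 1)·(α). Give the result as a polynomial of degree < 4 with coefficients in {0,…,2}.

α^2 + α

Multiply in GF(3)[α]: (α + 1)·(α) = α^2 + α.
Reduced: α^2 + α.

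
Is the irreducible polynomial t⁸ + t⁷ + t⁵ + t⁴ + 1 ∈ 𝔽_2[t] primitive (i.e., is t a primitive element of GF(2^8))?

No

Write f(t) = t⁸ + t⁷ + t⁵ + t⁴ + 1.
|GF(2^8)^×| = 2^8 − 1 = 255. Prime factorization: 255 = 3·5·17.
f is primitive ⇔ t has order 255 in GF(2)[t]/(f), i.e. t^(255/q) ≠ 1 for each prime q | 255.
t^(85) mod f = t⁷ + t⁶ + t³ + t² + 1.
t^(51) mod f = 1
t^(15) mod f = t⁵ + t⁴ + t + 1.
Since t^(51) = 1, the order of t divides 51 < 255; not primitive.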